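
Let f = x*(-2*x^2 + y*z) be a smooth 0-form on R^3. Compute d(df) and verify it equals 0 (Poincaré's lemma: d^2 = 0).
d(df) = 0

Step 1: df = sum_i (∂f/∂x_i) dx_i = (-6*x^2 + y*z) dx + (x*z) dy + (x*y) dz.
Step 2: Apply d again. Using the 1-form formula, the coefficient of dx ∧ dy in d(df) is ∂^2 f/∂x ∂y - ∂^2 f/∂y ∂x = (z) - (z) = 0 (equality of mixed partials for smooth f).
Similarly for dx ∧ dz and dy ∧ dz — all coefficients vanish. So d(df) = 0.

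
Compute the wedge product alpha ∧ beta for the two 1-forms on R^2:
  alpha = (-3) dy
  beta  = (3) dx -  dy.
alpha ∧ beta = (9) dx ∧ dy

Distribute the wedge, using dx_i ∧ dx_j = -dx_j ∧ dx_i and dx_i ∧ dx_i = 0. For each pair (i, j) with i < j, the coefficient of dx_i ∧ dx_j in alpha ∧ beta is (alpha_i * beta_j - alpha_j * beta_i). Collecting: alpha ∧ beta = (9) dx ∧ dy.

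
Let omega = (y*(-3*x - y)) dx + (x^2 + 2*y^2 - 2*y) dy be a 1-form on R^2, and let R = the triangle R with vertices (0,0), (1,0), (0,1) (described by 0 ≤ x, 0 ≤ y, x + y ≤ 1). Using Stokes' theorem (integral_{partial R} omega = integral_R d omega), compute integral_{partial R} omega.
integral_(partial R) omega = 7/6

Stokes: integral_partial_R omega = integral_R d omega with d omega = (∂Q/∂x - ∂P/∂y) dx ∧ dy.
  ∂Q/∂x = 2*x
  ∂P/∂y = -3*x - 2*y
  integrand = ∂Q/∂x - ∂P/∂y = 5*x + 2*y.
Integrating over R: integral_0^1 integral_0^{1-x} (5*x + 2*y) dy dx = 7/6.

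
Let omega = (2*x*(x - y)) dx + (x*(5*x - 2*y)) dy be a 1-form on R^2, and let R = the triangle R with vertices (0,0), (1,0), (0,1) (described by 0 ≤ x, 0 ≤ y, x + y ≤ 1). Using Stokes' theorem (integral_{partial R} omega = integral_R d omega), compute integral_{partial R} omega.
integral_(partial R) omega = 5/3

Stokes: integral_partial_R omega = integral_R d omega with d omega = (∂Q/∂x - ∂P/∂y) dx ∧ dy.
  ∂Q/∂x = 10*x - 2*y
  ∂P/∂y = -2*x
  integrand = ∂Q/∂x - ∂P/∂y = 12*x - 2*y.
Integrating over R: integral_0^1 integral_0^{1-x} (12*x - 2*y) dy dx = 5/3.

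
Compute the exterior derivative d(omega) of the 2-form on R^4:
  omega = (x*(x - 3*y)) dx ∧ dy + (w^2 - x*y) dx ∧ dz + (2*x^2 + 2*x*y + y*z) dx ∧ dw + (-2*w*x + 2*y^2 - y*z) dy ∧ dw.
d(omega) = (x) dx ∧ dy ∧ dz + (2*w - y) dx ∧ dz ∧ dw + (-2*w - 2*x - z) dx ∧ dy ∧ dw + (y) dy ∧ dz ∧ dw

For a 2-form omega = sum_{i<j} g_{ij} dx_i ∧ dx_j, the exterior derivative is
  d(omega) = sum_{i<j} d(g_{ij}) ∧ dx_i ∧ dx_j = sum_{i<j, k} (∂g_{ij}/∂x_k) dx_k ∧ dx_i ∧ dx_j.
Expand each term, using dx_k ∧ dx_i ∧ dx_j = sgn(permutation) dx_{(a)} ∧ dx_{(b)} ∧ dx_{(c)} with (a < b < c) sorted:
  d(w^2 - x*y) includes (∂/∂y)(w^2 - x*y) dy = (-x) dy, which multiplied by dx ∧ dz gives (x) dx ∧ dy ∧ dz
  d(w^2 - x*y) includes (∂/∂w)(w^2 - x*y) dw = (2*w) dw, which multiplied by dx ∧ dz gives (2*w) dx ∧ dz ∧ dw
  d(2*x^2 + 2*x*y + y*z) includes (∂/∂y)(2*x^2 + 2*x*y + y*z) dy = (2*x + z) dy, which multiplied by dx ∧ dw gives (-2*x - z) dx ∧ dy ∧ dw
  d(2*x^2 + 2*x*y + y*z) includes (∂/∂z)(2*x^2 + 2*x*y + y*z) dz = (y) dz, which multiplied by dx ∧ dw gives (-y) dx ∧ dz ∧ dw
  d(-2*w*x + 2*y^2 - y*z) includes (∂/∂x)(-2*w*x + 2*y^2 - y*z) dx = (-2*w) dx, which multiplied by dy ∧ dw gives (-2*w) dx ∧ dy ∧ dw
  d(-2*w*x + 2*y^2 - y*z) includes (∂/∂z)(-2*w*x + 2*y^2 - y*z) dz = (-y) dz, which multiplied by dy ∧ dw gives (y) dy ∧ dz ∧ dw
Collecting like 3-forms: d(omega) = (x) dx ∧ dy ∧ dz + (2*w - y) dx ∧ dz ∧ dw + (-2*w - 2*x - z) dx ∧ dy ∧ dw + (y) dy ∧ dz ∧ dw.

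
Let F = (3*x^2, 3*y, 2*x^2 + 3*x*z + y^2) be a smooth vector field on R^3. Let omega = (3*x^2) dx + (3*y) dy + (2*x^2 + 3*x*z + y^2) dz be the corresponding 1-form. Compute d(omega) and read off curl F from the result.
d(omega) = (2*y) dy ∧ dz + (-4*x - 3*z) dz ∧ dx + (0) dx ∧ dy; curl F = (2*y, -4*x - 3*z, 0)

d omega = sum_{i<j} (∂f_j/∂x_i - ∂f_i/∂x_j) dx_i ∧ dx_j. Under the identification (dy ∧ dz, dz ∧ dx, dx ∧ dy) ↔ (e_x, e_y, e_z), the coefficients are exactly the components of curl F. Compute:
  ∂R/∂y - ∂Q/∂z = (2*y) - (0) = 2*y
  ∂P/∂z - ∂R/∂x = (0) - (4*x + 3*z) = -4*x - 3*z
  ∂Q/∂x - ∂P/∂y = (0) - (0) = 0.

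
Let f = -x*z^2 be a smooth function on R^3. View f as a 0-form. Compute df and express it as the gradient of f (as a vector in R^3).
df = (-z^2) dx + (0) dy + (-2*x*z) dz; grad f = (-z^2, 0, -2*x*z)

For a 0-form f, d f = (∂f/∂x) dx + (∂f/∂y) dy + (∂f/∂z) dz. The components of the vector representation are exactly the entries of grad f in Cartesian coordinates:
  ∂f/∂x = -z^2
  ∂f/∂y = 0
  ∂f/∂z = -2*x*z.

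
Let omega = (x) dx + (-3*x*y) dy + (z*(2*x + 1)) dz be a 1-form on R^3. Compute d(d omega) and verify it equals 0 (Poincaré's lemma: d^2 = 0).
d(d omega) = 0

Step 1: d omega = sum_{i<j} (∂f_j/∂x_i - ∂f_i/∂x_j) dx_i ∧ dx_j:
  coeff of dx ∧ dy: -3*y
  coeff of dx ∧ dz: 2*z
  coeff of dy ∧ dz: 0
Step 2: Apply d again to each 2-form coefficient. The only possible 3-form in R^3 is dx ∧ dy ∧ dz, with coefficient
  ∂(coeff of dy∧dz)/∂x - ∂(coeff of dx∧dz)/∂y + ∂(coeff of dx∧dy)/∂z
  = ∂/∂x (0) - ∂/∂y (2*z) + ∂/∂z (-3*y).
Each of these terms simplifies to sums of mixed partials that cancel in pairs. The result is 0 (by equality of mixed partials for smooth functions — Schwarz / Clairaut).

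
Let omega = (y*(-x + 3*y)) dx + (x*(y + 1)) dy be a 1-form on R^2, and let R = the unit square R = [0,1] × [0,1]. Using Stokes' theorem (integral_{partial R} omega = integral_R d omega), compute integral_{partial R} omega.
integral_(partial R) omega = -1

Stokes: integral_partial_R omega = integral_R d omega with d omega = (∂Q/∂x - ∂P/∂y) dx ∧ dy.
  ∂Q/∂x = y + 1
  ∂P/∂y = -x + 6*y
  integrand = ∂Q/∂x - ∂P/∂y = x - 5*y + 1.
Integrating over R: integral_0^1 integral_0^1 (x - 5*y + 1) dx dy = -1.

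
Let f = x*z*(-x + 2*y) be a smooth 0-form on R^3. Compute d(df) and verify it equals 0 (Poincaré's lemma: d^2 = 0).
d(df) = 0

Step 1: df = sum_i (∂f/∂x_i) dx_i = (2*z*(-x + y)) dx + (2*x*z) dy + (x*(-x + 2*y)) dz.
Step 2: Apply d again. Using the 1-form formula, the coefficient of dx ∧ dy in d(df) is ∂^2 f/∂x ∂y - ∂^2 f/∂y ∂x = (2*z) - (2*z) = 0 (equality of mixed partials for smooth f).
Similarly for dx ∧ dz and dy ∧ dz — all coefficients vanish. So d(df) = 0.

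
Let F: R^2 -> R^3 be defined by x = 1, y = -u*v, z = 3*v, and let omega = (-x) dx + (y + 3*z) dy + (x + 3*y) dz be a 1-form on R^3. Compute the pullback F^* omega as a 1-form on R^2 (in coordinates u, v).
F^* omega = (v^2*(u - 9)) du + (u^2*v - 18*u*v + 3) dv

Using F^*(f dg) = (f ∘ F) d(g ∘ F), substitute each coordinate x_i by F_i(u, v) in f_i, and replace dx_i by d F_i = (∂F_i/∂u) du + (∂F_i/∂v) dv.
  For the x component: f_1(F) = -1; d F_1 = (0) du + (0) dv
  For the y component: f_2(F) = v*(9 - u); d F_2 = (-v) du + (-u) dv
  For the z component: f_3(F) = -3*u*v + 1; d F_3 = (0) du + (3) dv
Combining and collecting du, dv coefficients:
  coeff of du: v^2*(u - 9)
  coeff of dv: u^2*v - 18*u*v + 3
F^* omega = (v^2*(u - 9)) du + (u^2*v - 18*u*v + 3) dv.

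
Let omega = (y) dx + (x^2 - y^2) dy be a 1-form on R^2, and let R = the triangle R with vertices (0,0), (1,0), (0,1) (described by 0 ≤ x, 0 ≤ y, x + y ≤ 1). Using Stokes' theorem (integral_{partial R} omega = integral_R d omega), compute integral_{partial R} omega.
integral_(partial R) omega = -1/6

Stokes: integral_partial_R omega = integral_R d omega with d omega = (∂Q/∂x - ∂P/∂y) dx ∧ dy.
  ∂Q/∂x = 2*x
  ∂P/∂y = 1
  integrand = ∂Q/∂x - ∂P/∂y = 2*x - 1.
Integrating over R: integral_0^1 integral_0^{1-x} (2*x - 1) dy dx = -1/6.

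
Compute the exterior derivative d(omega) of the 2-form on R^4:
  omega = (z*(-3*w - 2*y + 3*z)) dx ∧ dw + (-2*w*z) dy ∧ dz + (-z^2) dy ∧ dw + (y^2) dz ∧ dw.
d(omega) = (2*z) dx ∧ dy ∧ dw + (3*w + 2*y - 6*z) dx ∧ dz ∧ dw + (2*y) dy ∧ dz ∧ dw

For a 2-form omega = sum_{i<j} g_{ij} dx_i ∧ dx_j, the exterior derivative is
  d(omega) = sum_{i<j} d(g_{ij}) ∧ dx_i ∧ dx_j = sum_{i<j, k} (∂g_{ij}/∂x_k) dx_k ∧ dx_i ∧ dx_j.
Expand each term, using dx_k ∧ dx_i ∧ dx_j = sgn(permutation) dx_{(a)} ∧ dx_{(b)} ∧ dx_{(c)} with (a < b < c) sorted:
  d(z*(-3*w - 2*y + 3*z)) includes (∂/∂y)(z*(-3*w - 2*y + 3*z)) dy = (-2*z) dy, which multiplied by dx ∧ dw gives (2*z) dx ∧ dy ∧ dw
  d(z*(-3*w - 2*y + 3*z)) includes (∂/∂z)(z*(-3*w - 2*y + 3*z)) dz = (-3*w - 2*y + 6*z) dz, which multiplied by dx ∧ dw gives (3*w + 2*y - 6*z) dx ∧ dz ∧ dw
  d(-2*w*z) includes (∂/∂w)(-2*w*z) dw = (-2*z) dw, which multiplied by dy ∧ dz gives (-2*z) dy ∧ dz ∧ dw
  d(-z^2) includes (∂/∂z)(-z^2) dz = (-2*z) dz, which multiplied by dy ∧ dw gives (2*z) dy ∧ dz ∧ dw
  d(y^2) includes (∂/∂y)(y^2) dy = (2*y) dy, which multiplied by dz ∧ dw gives (2*y) dy ∧ dz ∧ dw
Collecting like 3-forms: d(omega) = (2*z) dx ∧ dy ∧ dw + (3*w + 2*y - 6*z) dx ∧ dz ∧ dw + (2*y) dy ∧ dz ∧ dw.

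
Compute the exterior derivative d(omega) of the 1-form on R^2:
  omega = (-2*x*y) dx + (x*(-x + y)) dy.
d(omega) = (y) dx ∧ dy

For a 1-form omega = sum_i f_i dx_i, the exterior derivative is
  d(omega) = sum_{i < j} (∂f_j/∂x_i - ∂f_i/∂x_j) dx_i ∧ dx_j.
  coefficient of dx ∧ dy: ∂f_2/∂x - ∂f_1/∂y = ∂(x*(-x + y))/∂x - ∂(-2*x*y)/∂y = y
Assembling: d(omega) = (y) dx ∧ dy.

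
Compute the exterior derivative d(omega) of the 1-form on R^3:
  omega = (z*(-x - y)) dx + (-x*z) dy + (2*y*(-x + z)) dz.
d(omega) = (x - y) dx ∧ dz + (-x + 2*z) dy ∧ dz

For a 1-form omega = sum_i f_i dx_i, the exterior derivative is
  d(omega) = sum_{i < j} (∂f_j/∂x_i - ∂f_i/∂x_j) dx_i ∧ dx_j.
  coefficient of dx ∧ dz: ∂f_3/∂x - ∂f_1/∂z = ∂(2*y*(-x + z))/∂x - ∂(z*(-x - y))/∂z = x - y
  coefficient of dy ∧ dz: ∂f_3/∂y - ∂f_2/∂z = ∂(2*y*(-x + z))/∂y - ∂(-x*z)/∂z = -x + 2*z
Assembling: d(omega) = (x - y) dx ∧ dz + (-x + 2*z) dy ∧ dz.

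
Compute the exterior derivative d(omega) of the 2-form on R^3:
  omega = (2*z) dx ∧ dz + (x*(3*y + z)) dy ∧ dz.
d(omega) = (3*y + z) dx ∧ dy ∧ dz

For a 2-form omega = sum_{i<j} g_{ij} dx_i ∧ dx_j, the exterior derivative is
  d(omega) = sum_{i<j} d(g_{ij}) ∧ dx_i ∧ dx_j = sum_{i<j, k} (∂g_{ij}/∂x_k) dx_k ∧ dx_i ∧ dx_j.
Expand each term, using dx_k ∧ dx_i ∧ dx_j = sgn(permutation) dx_{(a)} ∧ dx_{(b)} ∧ dx_{(c)} with (a < b < c) sorted:
  d(x*(3*y + z)) includes (∂/∂x)(x*(3*y + z)) dx = (3*y + z) dx, which multiplied by dy ∧ dz gives (3*y + z) dx ∧ dy ∧ dz
Collecting like 3-forms: d(omega) = (3*y + z) dx ∧ dy ∧ dz.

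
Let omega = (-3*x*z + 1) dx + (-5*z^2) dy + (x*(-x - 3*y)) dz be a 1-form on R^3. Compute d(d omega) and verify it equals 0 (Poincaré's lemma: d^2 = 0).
d(d omega) = 0

Step 1: d omega = sum_{i<j} (∂f_j/∂x_i - ∂f_i/∂x_j) dx_i ∧ dx_j:
  coeff of dx ∧ dy: 0
  coeff of dx ∧ dz: x - 3*y
  coeff of dy ∧ dz: -3*x + 10*z
Step 2: Apply d again to each 2-form coefficient. The only possible 3-form in R^3 is dx ∧ dy ∧ dz, with coefficient
  ∂(coeff of dy∧dz)/∂x - ∂(coeff of dx∧dz)/∂y + ∂(coeff of dx∧dy)/∂z
  = ∂/∂x (-3*x + 10*z) - ∂/∂y (x - 3*y) + ∂/∂z (0).
Each of these terms simplifies to sums of mixed partials that cancel in pairs. The result is 0 (by equality of mixed partials for smooth functions — Schwarz / Clairaut).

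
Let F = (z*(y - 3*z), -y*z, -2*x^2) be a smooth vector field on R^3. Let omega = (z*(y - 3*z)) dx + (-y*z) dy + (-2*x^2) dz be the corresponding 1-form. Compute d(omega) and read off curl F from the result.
d(omega) = (y) dy ∧ dz + (4*x + y - 6*z) dz ∧ dx + (-z) dx ∧ dy; curl F = (y, 4*x + y - 6*z, -z)

d omega = sum_{i<j} (∂f_j/∂x_i - ∂f_i/∂x_j) dx_i ∧ dx_j. Under the identification (dy ∧ dz, dz ∧ dx, dx ∧ dy) ↔ (e_x, e_y, e_z), the coefficients are exactly the components of curl F. Compute:
  ∂R/∂y - ∂Q/∂z = (0) - (-y) = y
  ∂P/∂z - ∂R/∂x = (y - 6*z) - (-4*x) = 4*x + y - 6*z
  ∂Q/∂x - ∂P/∂y = (0) - (z) = -z.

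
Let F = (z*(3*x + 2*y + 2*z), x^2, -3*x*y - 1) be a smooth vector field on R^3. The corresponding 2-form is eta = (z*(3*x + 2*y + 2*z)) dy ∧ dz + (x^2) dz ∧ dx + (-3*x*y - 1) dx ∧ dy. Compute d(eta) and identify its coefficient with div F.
d(eta) = (3*z) dx ∧ dy ∧ dz; div F = 3*z

For a 2-form in R^3 of the form above, applying d gives a 3-form with coefficient ∂P/∂x + ∂Q/∂y + ∂R/∂z:
  ∂P/∂x = 3*z
  ∂Q/∂y = 0
  ∂R/∂z = 0
Sum = 3*z, which is exactly div F.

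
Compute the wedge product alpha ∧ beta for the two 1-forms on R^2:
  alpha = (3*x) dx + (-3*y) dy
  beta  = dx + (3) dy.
alpha ∧ beta = (9*x + 3*y) dx ∧ dy

Distribute the wedge, using dx_i ∧ dx_j = -dx_j ∧ dx_i and dx_i ∧ dx_i = 0. For each pair (i, j) with i < j, the coefficient of dx_i ∧ dx_j in alpha ∧ beta is (alpha_i * beta_j - alpha_j * beta_i). Collecting: alpha ∧ beta = (9*x + 3*y) dx ∧ dy.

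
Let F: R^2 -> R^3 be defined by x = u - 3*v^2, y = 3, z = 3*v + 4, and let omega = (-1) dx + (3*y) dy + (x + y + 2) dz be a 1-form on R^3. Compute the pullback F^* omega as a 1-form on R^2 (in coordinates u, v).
F^* omega = (-1) du + (3*u - 9*v^2 + 6*v + 15) dv

Using F^*(f dg) = (f ∘ F) d(g ∘ F), substitute each coordinate x_i by F_i(u, v) in f_i, and replace dx_i by d F_i = (∂F_i/∂u) du + (∂F_i/∂v) dv.
  For the x component: f_1(F) = -1; d F_1 = (1) du + (-6*v) dv
  For the y component: f_2(F) = 9; d F_2 = (0) du + (0) dv
  For the z component: f_3(F) = u - 3*v^2 + 5; d F_3 = (0) du + (3) dv
Combining and collecting du, dv coefficients:
  coeff of du: -1
  coeff of dv: 3*u - 9*v^2 + 6*v + 15
F^* omega = (-1) du + (3*u - 9*v^2 + 6*v + 15) dv.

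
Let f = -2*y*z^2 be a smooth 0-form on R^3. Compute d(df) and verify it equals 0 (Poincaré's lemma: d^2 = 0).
d(df) = 0

Step 1: df = sum_i (∂f/∂x_i) dx_i = (0) dx + (-2*z^2) dy + (-4*y*z) dz.
Step 2: Apply d again. Using the 1-form formula, the coefficient of dx ∧ dy in d(df) is ∂^2 f/∂x ∂y - ∂^2 f/∂y ∂x = (0) - (0) = 0 (equality of mixed partials for smooth f).
Similarly for dx ∧ dz and dy ∧ dz — all coefficients vanish. So d(df) = 0.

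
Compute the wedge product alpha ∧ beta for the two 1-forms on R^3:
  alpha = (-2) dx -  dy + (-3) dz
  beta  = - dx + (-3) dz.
alpha ∧ beta = (3) dx ∧ dz + (-1) dx ∧ dy + (3) dy ∧ dz

Distribute the wedge, using dx_i ∧ dx_j = -dx_j ∧ dx_i and dx_i ∧ dx_i = 0. For each pair (i, j) with i < j, the coefficient of dx_i ∧ dx_j in alpha ∧ beta is (alpha_i * beta_j - alpha_j * beta_i). Collecting: alpha ∧ beta = (3) dx ∧ dz + (-1) dx ∧ dy + (3) dy ∧ dz.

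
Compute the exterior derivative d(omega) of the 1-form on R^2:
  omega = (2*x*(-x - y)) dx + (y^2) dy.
d(omega) = (2*x) dx ∧ dy

For a 1-form omega = sum_i f_i dx_i, the exterior derivative is
  d(omega) = sum_{i < j} (∂f_j/∂x_i - ∂f_i/∂x_j) dx_i ∧ dx_j.
  coefficient of dx ∧ dy: ∂f_2/∂x - ∂f_1/∂y = ∂(y^2)/∂x - ∂(2*x*(-x - y))/∂y = 2*x
Assembling: d(omega) = (2*x) dx ∧ dy.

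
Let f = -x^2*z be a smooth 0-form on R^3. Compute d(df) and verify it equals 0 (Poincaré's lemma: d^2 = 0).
d(df) = 0

Step 1: df = sum_i (∂f/∂x_i) dx_i = (-2*x*z) dx + (0) dy + (-x^2) dz.
Step 2: Apply d again. Using the 1-form formula, the coefficient of dx ∧ dy in d(df) is ∂^2 f/∂x ∂y - ∂^2 f/∂y ∂x = (0) - (0) = 0 (equality of mixed partials for smooth f).
Similarly for dx ∧ dz and dy ∧ dz — all coefficients vanish. So d(df) = 0.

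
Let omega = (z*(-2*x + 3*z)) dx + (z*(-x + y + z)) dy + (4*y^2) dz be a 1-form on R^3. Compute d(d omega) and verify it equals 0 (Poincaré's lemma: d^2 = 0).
d(d omega) = 0

Step 1: d omega = sum_{i<j} (∂f_j/∂x_i - ∂f_i/∂x_j) dx_i ∧ dx_j:
  coeff of dx ∧ dy: -z
  coeff of dx ∧ dz: 2*x - 6*z
  coeff of dy ∧ dz: x + 7*y - 2*z
Step 2: Apply d again to each 2-form coefficient. The only possible 3-form in R^3 is dx ∧ dy ∧ dz, with coefficient
  ∂(coeff of dy∧dz)/∂x - ∂(coeff of dx∧dz)/∂y + ∂(coeff of dx∧dy)/∂z
  = ∂/∂x (x + 7*y - 2*z) - ∂/∂y (2*x - 6*z) + ∂/∂z (-z).
Each of these terms simplifies to sums of mixed partials that cancel in pairs. The result is 0 (by equality of mixed partials for smooth functions — Schwarz / Clairaut).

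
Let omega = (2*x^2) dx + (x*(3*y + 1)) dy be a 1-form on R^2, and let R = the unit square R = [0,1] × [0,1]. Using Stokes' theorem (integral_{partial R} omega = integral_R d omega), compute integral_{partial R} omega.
integral_(partial R) omega = 5/2

Stokes: integral_partial_R omega = integral_R d omega with d omega = (∂Q/∂x - ∂P/∂y) dx ∧ dy.
  ∂Q/∂x = 3*y + 1
  ∂P/∂y = 0
  integrand = ∂Q/∂x - ∂P/∂y = 3*y + 1.
Integrating over R: integral_0^1 integral_0^1 (3*y + 1) dx dy = 5/2.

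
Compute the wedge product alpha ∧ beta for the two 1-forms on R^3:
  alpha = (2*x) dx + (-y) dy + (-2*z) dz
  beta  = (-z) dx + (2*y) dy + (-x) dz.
alpha ∧ beta = (y*(4*x - z)) dx ∧ dy + (-2*x^2 - 2*z^2) dx ∧ dz + (y*(x + 4*z)) dy ∧ dz

Distribute the wedge, using dx_i ∧ dx_j = -dx_j ∧ dx_i and dx_i ∧ dx_i = 0. For each pair (i, j) with i < j, the coefficient of dx_i ∧ dx_j in alpha ∧ beta is (alpha_i * beta_j - alpha_j * beta_i). Collecting: alpha ∧ beta = (y*(4*x - z)) dx ∧ dy + (-2*x^2 - 2*z^2) dx ∧ dz + (y*(x + 4*z)) dy ∧ dz.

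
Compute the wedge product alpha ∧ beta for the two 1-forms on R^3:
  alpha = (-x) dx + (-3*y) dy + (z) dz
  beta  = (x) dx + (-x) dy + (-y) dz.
alpha ∧ beta = (x*(x + 3*y)) dx ∧ dy + (x*(y - z)) dx ∧ dz + (x*z + 3*y^2) dy ∧ dz

Distribute the wedge, using dx_i ∧ dx_j = -dx_j ∧ dx_i and dx_i ∧ dx_i = 0. For each pair (i, j) with i < j, the coefficient of dx_i ∧ dx_j in alpha ∧ beta is (alpha_i * beta_j - alpha_j * beta_i). Collecting: alpha ∧ beta = (x*(x + 3*y)) dx ∧ dy + (x*(y - z)) dx ∧ dz + (x*z + 3*y^2) dy ∧ dz.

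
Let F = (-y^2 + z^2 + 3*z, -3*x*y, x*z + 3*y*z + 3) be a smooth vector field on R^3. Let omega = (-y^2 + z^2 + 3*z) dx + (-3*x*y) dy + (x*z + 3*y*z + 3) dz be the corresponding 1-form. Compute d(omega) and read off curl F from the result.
d(omega) = (3*z) dy ∧ dz + (z + 3) dz ∧ dx + (-y) dx ∧ dy; curl F = (3*z, z + 3, -y)

d omega = sum_{i<j} (∂f_j/∂x_i - ∂f_i/∂x_j) dx_i ∧ dx_j. Under the identification (dy ∧ dz, dz ∧ dx, dx ∧ dy) ↔ (e_x, e_y, e_z), the coefficients are exactly the components of curl F. Compute:
  ∂R/∂y - ∂Q/∂z = (3*z) - (0) = 3*z
  ∂P/∂z - ∂R/∂x = (2*z + 3) - (z) = z + 3
  ∂Q/∂x - ∂P/∂y = (-3*y) - (-2*y) = -y.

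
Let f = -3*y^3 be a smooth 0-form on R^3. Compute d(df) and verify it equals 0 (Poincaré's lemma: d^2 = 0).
d(df) = 0

Step 1: df = sum_i (∂f/∂x_i) dx_i = (0) dx + (-9*y^2) dy + (0) dz.
Step 2: Apply d again. Using the 1-form formula, the coefficient of dx ∧ dy in d(df) is ∂^2 f/∂x ∂y - ∂^2 f/∂y ∂x = (0) - (0) = 0 (equality of mixed partials for smooth f).
Similarly for dx ∧ dz and dy ∧ dz — all coefficients vanish. So d(df) = 0.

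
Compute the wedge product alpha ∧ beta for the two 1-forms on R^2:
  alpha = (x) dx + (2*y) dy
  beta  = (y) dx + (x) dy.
alpha ∧ beta = (x^2 - 2*y^2) dx ∧ dy

Distribute the wedge, using dx_i ∧ dx_j = -dx_j ∧ dx_i and dx_i ∧ dx_i = 0. For each pair (i, j) with i < j, the coefficient of dx_i ∧ dx_j in alpha ∧ beta is (alpha_i * beta_j - alpha_j * beta_i). Collecting: alpha ∧ beta = (x^2 - 2*y^2) dx ∧ dy.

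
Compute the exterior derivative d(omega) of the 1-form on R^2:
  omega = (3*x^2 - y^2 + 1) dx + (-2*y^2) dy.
d(omega) = (2*y) dx ∧ dy

For a 1-form omega = sum_i f_i dx_i, the exterior derivative is
  d(omega) = sum_{i < j} (∂f_j/∂x_i - ∂f_i/∂x_j) dx_i ∧ dx_j.
  coefficient of dx ∧ dy: ∂f_2/∂x - ∂f_1/∂y = ∂(-2*y^2)/∂x - ∂(3*x^2 - y^2 + 1)/∂y = 2*y
Assembling: d(omega) = (2*y) dx ∧ dy.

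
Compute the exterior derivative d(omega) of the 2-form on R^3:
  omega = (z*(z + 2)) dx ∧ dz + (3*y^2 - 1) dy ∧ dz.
d(omega) = 0

For a 2-form omega = sum_{i<j} g_{ij} dx_i ∧ dx_j, the exterior derivative is
  d(omega) = sum_{i<j} d(g_{ij}) ∧ dx_i ∧ dx_j = sum_{i<j, k} (∂g_{ij}/∂x_k) dx_k ∧ dx_i ∧ dx_j.
Expand each term, using dx_k ∧ dx_i ∧ dx_j = sgn(permutation) dx_{(a)} ∧ dx_{(b)} ∧ dx_{(c)} with (a < b < c) sorted:

Collecting like 3-forms: d(omega) = 0.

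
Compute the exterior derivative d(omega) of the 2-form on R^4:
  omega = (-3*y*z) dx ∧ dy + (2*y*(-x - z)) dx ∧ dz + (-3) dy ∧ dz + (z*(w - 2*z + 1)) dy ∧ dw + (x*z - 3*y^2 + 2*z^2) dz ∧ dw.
d(omega) = (2*x - 3*y + 2*z) dx ∧ dy ∧ dz + (-w - 6*y + 4*z - 1) dy ∧ dz ∧ dw + (z) dx ∧ dz ∧ dw

For a 2-form omega = sum_{i<j} g_{ij} dx_i ∧ dx_j, the exterior derivative is
  d(omega) = sum_{i<j} d(g_{ij}) ∧ dx_i ∧ dx_j = sum_{i<j, k} (∂g_{ij}/∂x_k) dx_k ∧ dx_i ∧ dx_j.
Expand each term, using dx_k ∧ dx_i ∧ dx_j = sgn(permutation) dx_{(a)} ∧ dx_{(b)} ∧ dx_{(c)} with (a < b < c) sorted:
  d(-3*y*z) includes (∂/∂z)(-3*y*z) dz = (-3*y) dz, which multiplied by dx ∧ dy gives (-3*y) dx ∧ dy ∧ dz
  d(2*y*(-x - z)) includes (∂/∂y)(2*y*(-x - z)) dy = (-2*x - 2*z) dy, which multiplied by dx ∧ dz gives (2*x + 2*z) dx ∧ dy ∧ dz
  d(z*(w - 2*z + 1)) includes (∂/∂z)(z*(w - 2*z + 1)) dz = (w - 4*z + 1) dz, which multiplied by dy ∧ dw gives (-w + 4*z - 1) dy ∧ dz ∧ dw
  d(x*z - 3*y^2 + 2*z^2) includes (∂/∂x)(x*z - 3*y^2 + 2*z^2) dx = (z) dx, which multiplied by dz ∧ dw gives (z) dx ∧ dz ∧ dw
  d(x*z - 3*y^2 + 2*z^2) includes (∂/∂y)(x*z - 3*y^2 + 2*z^2) dy = (-6*y) dy, which multiplied by dz ∧ dw gives (-6*y) dy ∧ dz ∧ dw
Collecting like 3-forms: d(omega) = (2*x - 3*y + 2*z) dx ∧ dy ∧ dz + (-w - 6*y + 4*z - 1) dy ∧ dz ∧ dw + (z) dx ∧ dz ∧ dw.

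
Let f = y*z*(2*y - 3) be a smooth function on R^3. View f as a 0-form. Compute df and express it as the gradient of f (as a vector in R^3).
df = (0) dx + (z*(4*y - 3)) dy + (y*(2*y - 3)) dz; grad f = (0, z*(4*y - 3), y*(2*y - 3))

For a 0-form f, d f = (∂f/∂x) dx + (∂f/∂y) dy + (∂f/∂z) dz. The components of the vector representation are exactly the entries of grad f in Cartesian coordinates:
  ∂f/∂x = 0
  ∂f/∂y = z*(4*y - 3)
  ∂f/∂z = y*(2*y - 3).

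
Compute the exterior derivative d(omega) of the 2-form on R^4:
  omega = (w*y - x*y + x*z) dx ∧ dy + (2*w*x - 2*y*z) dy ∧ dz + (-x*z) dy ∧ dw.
d(omega) = (2*w + x) dx ∧ dy ∧ dz + (y - z) dx ∧ dy ∧ dw + (3*x) dy ∧ dz ∧ dw

For a 2-form omega = sum_{i<j} g_{ij} dx_i ∧ dx_j, the exterior derivative is
  d(omega) = sum_{i<j} d(g_{ij}) ∧ dx_i ∧ dx_j = sum_{i<j, k} (∂g_{ij}/∂x_k) dx_k ∧ dx_i ∧ dx_j.
Expand each term, using dx_k ∧ dx_i ∧ dx_j = sgn(permutation) dx_{(a)} ∧ dx_{(b)} ∧ dx_{(c)} with (a < b < c) sorted:
  d(w*y - x*y + x*z) includes (∂/∂z)(w*y - x*y + x*z) dz = (x) dz, which multiplied by dx ∧ dy gives (x) dx ∧ dy ∧ dz
  d(w*y - x*y + x*z) includes (∂/∂w)(w*y - x*y + x*z) dw = (y) dw, which multiplied by dx ∧ dy gives (y) dx ∧ dy ∧ dw
  d(2*w*x - 2*y*z) includes (∂/∂x)(2*w*x - 2*y*z) dx = (2*w) dx, which multiplied by dy ∧ dz gives (2*w) dx ∧ dy ∧ dz
  d(2*w*x - 2*y*z) includes (∂/∂w)(2*w*x - 2*y*z) dw = (2*x) dw, which multiplied by dy ∧ dz gives (2*x) dy ∧ dz ∧ dw
  d(-x*z) includes (∂/∂x)(-x*z) dx = (-z) dx, which multiplied by dy ∧ dw gives (-z) dx ∧ dy ∧ dw
  d(-x*z) includes (∂/∂z)(-x*z) dz = (-x) dz, which multiplied by dy ∧ dw gives (x) dy ∧ dz ∧ dw
Collecting like 3-forms: d(omega) = (2*w + x) dx ∧ dy ∧ dz + (y - z) dx ∧ dy ∧ dw + (3*x) dy ∧ dz ∧ dw.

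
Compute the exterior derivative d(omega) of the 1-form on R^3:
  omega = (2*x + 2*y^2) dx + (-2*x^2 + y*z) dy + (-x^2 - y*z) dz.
d(omega) = (-4*x - 4*y) dx ∧ dy + (-2*x) dx ∧ dz + (-y - z) dy ∧ dz

For a 1-form omega = sum_i f_i dx_i, the exterior derivative is
  d(omega) = sum_{i < j} (∂f_j/∂x_i - ∂f_i/∂x_j) dx_i ∧ dx_j.
  coefficient of dx ∧ dy: ∂f_2/∂x - ∂f_1/∂y = ∂(-2*x^2 + y*z)/∂x - ∂(2*x + 2*y^2)/∂y = -4*x - 4*y
  coefficient of dx ∧ dz: ∂f_3/∂x - ∂f_1/∂z = ∂(-x^2 - y*z)/∂x - ∂(2*x + 2*y^2)/∂z = -2*x
  coefficient of dy ∧ dz: ∂f_3/∂y - ∂f_2/∂z = ∂(-x^2 - y*z)/∂y - ∂(-2*x^2 + y*z)/∂z = -y - z
Assembling: d(omega) = (-4*x - 4*y) dx ∧ dy + (-2*x) dx ∧ dz + (-y - z) dy ∧ dz.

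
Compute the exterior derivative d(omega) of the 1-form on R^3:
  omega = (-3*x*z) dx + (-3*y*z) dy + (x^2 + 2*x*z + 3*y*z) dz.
d(omega) = (5*x + 2*z) dx ∧ dz + (3*y + 3*z) dy ∧ dz

For a 1-form omega = sum_i f_i dx_i, the exterior derivative is
  d(omega) = sum_{i < j} (∂f_j/∂x_i - ∂f_i/∂x_j) dx_i ∧ dx_j.
  coefficient of dx ∧ dz: ∂f_3/∂x - ∂f_1/∂z = ∂(x^2 + 2*x*z + 3*y*z)/∂x - ∂(-3*x*z)/∂z = 5*x + 2*z
  coefficient of dy ∧ dz: ∂f_3/∂y - ∂f_2/∂z = ∂(x^2 + 2*x*z + 3*y*z)/∂y - ∂(-3*y*z)/∂z = 3*y + 3*z
Assembling: d(omega) = (5*x + 2*z) dx ∧ dz + (3*y + 3*z) dy ∧ dz.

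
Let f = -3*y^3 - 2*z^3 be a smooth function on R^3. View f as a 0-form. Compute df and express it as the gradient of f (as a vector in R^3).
df = (0) dx + (-9*y^2) dy + (-6*z^2) dz; grad f = (0, -9*y^2, -6*z^2)

For a 0-form f, d f = (∂f/∂x) dx + (∂f/∂y) dy + (∂f/∂z) dz. The components of the vector representation are exactly the entries of grad f in Cartesian coordinates:
  ∂f/∂x = 0
  ∂f/∂y = -9*y^2
  ∂f/∂z = -6*z^2.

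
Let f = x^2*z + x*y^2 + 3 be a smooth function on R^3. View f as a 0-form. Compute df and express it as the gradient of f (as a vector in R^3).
df = (2*x*z + y^2) dx + (2*x*y) dy + (x^2) dz; grad f = (2*x*z + y^2, 2*x*y, x^2)

For a 0-form f, d f = (∂f/∂x) dx + (∂f/∂y) dy + (∂f/∂z) dz. The components of the vector representation are exactly the entries of grad f in Cartesian coordinates:
  ∂f/∂x = 2*x*z + y^2
  ∂f/∂y = 2*x*y
  ∂f/∂z = x^2.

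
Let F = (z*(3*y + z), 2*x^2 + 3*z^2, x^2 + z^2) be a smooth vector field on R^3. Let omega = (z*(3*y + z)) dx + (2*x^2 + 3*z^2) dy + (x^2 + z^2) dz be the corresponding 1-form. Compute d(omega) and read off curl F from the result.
d(omega) = (-6*z) dy ∧ dz + (-2*x + 3*y + 2*z) dz ∧ dx + (4*x - 3*z) dx ∧ dy; curl F = (-6*z, -2*x + 3*y + 2*z, 4*x - 3*z)

d omega = sum_{i<j} (∂f_j/∂x_i - ∂f_i/∂x_j) dx_i ∧ dx_j. Under the identification (dy ∧ dz, dz ∧ dx, dx ∧ dy) ↔ (e_x, e_y, e_z), the coefficients are exactly the components of curl F. Compute:
  ∂R/∂y - ∂Q/∂z = (0) - (6*z) = -6*z
  ∂P/∂z - ∂R/∂x = (3*y + 2*z) - (2*x) = -2*x + 3*y + 2*z
  ∂Q/∂x - ∂P/∂y = (4*x) - (3*z) = 4*x - 3*z.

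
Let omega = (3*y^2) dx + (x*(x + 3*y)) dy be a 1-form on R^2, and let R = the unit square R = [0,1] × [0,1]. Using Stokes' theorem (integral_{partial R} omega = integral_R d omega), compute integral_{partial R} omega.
integral_(partial R) omega = -1/2

Stokes: integral_partial_R omega = integral_R d omega with d omega = (∂Q/∂x - ∂P/∂y) dx ∧ dy.
  ∂Q/∂x = 2*x + 3*y
  ∂P/∂y = 6*y
  integrand = ∂Q/∂x - ∂P/∂y = 2*x - 3*y.
Integrating over R: integral_0^1 integral_0^1 (2*x - 3*y) dx dy = -1/2.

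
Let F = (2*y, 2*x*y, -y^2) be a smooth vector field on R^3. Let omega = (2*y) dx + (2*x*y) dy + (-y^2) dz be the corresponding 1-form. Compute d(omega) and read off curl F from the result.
d(omega) = (-2*y) dy ∧ dz + (0) dz ∧ dx + (2*y - 2) dx ∧ dy; curl F = (-2*y, 0, 2*y - 2)

d omega = sum_{i<j} (∂f_j/∂x_i - ∂f_i/∂x_j) dx_i ∧ dx_j. Under the identification (dy ∧ dz, dz ∧ dx, dx ∧ dy) ↔ (e_x, e_y, e_z), the coefficients are exactly the components of curl F. Compute:
  ∂R/∂y - ∂Q/∂z = (-2*y) - (0) = -2*y
  ∂P/∂z - ∂R/∂x = (0) - (0) = 0
  ∂Q/∂x - ∂P/∂y = (2*y) - (2) = 2*y - 2.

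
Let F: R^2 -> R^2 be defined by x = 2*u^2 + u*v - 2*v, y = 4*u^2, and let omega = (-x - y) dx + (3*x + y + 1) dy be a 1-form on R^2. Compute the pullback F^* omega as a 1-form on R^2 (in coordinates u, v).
F^* omega = (56*u^3 + 14*u^2*v - u*v^2 - 40*u*v + 8*u + 2*v^2) du + (-6*u^3 - u^2*v + 12*u^2 + 4*u*v - 4*v) dv

Using F^*(f dg) = (f ∘ F) d(g ∘ F), substitute each coordinate x_i by F_i(u, v) in f_i, and replace dx_i by d F_i = (∂F_i/∂u) du + (∂F_i/∂v) dv.
  For the x component: f_1(F) = -6*u^2 - u*v + 2*v; d F_1 = (4*u + v) du + (u - 2) dv
  For the y component: f_2(F) = 10*u^2 + 3*u*v - 6*v + 1; d F_2 = (8*u) du + (0) dv
Combining and collecting du, dv coefficients:
  coeff of du: 56*u^3 + 14*u^2*v - u*v^2 - 40*u*v + 8*u + 2*v^2
  coeff of dv: -6*u^3 - u^2*v + 12*u^2 + 4*u*v - 4*v
F^* omega = (56*u^3 + 14*u^2*v - u*v^2 - 40*u*v + 8*u + 2*v^2) du + (-6*u^3 - u^2*v + 12*u^2 + 4*u*v - 4*v) dv.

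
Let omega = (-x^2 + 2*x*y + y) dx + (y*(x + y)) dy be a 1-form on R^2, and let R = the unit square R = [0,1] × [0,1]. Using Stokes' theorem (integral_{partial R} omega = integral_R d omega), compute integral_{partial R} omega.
integral_(partial R) omega = -3/2

Stokes: integral_partial_R omega = integral_R d omega with d omega = (∂Q/∂x - ∂P/∂y) dx ∧ dy.
  ∂Q/∂x = y
  ∂P/∂y = 2*x + 1
  integrand = ∂Q/∂x - ∂P/∂y = -2*x + y - 1.
Integrating over R: integral_0^1 integral_0^1 (-2*x + y - 1) dx dy = -3/2.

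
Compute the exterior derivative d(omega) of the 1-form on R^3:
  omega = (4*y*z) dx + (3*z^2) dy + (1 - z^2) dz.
d(omega) = (-4*z) dx ∧ dy + (-4*y) dx ∧ dz + (-6*z) dy ∧ dz

For a 1-form omega = sum_i f_i dx_i, the exterior derivative is
  d(omega) = sum_{i < j} (∂f_j/∂x_i - ∂f_i/∂x_j) dx_i ∧ dx_j.
  coefficient of dx ∧ dy: ∂f_2/∂x - ∂f_1/∂y = ∂(3*z^2)/∂x - ∂(4*y*z)/∂y = -4*z
  coefficient of dx ∧ dz: ∂f_3/∂x - ∂f_1/∂z = ∂(1 - z^2)/∂x - ∂(4*y*z)/∂z = -4*y
  coefficient of dy ∧ dz: ∂f_3/∂y - ∂f_2/∂z = ∂(1 - z^2)/∂y - ∂(3*z^2)/∂z = -6*z
Assembling: d(omega) = (-4*z) dx ∧ dy + (-4*y) dx ∧ dz + (-6*z) dy ∧ dz.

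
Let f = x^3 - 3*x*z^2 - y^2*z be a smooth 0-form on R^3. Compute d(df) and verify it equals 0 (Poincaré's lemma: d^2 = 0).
d(df) = 0

Step 1: df = sum_i (∂f/∂x_i) dx_i = (3*x^2 - 3*z^2) dx + (-2*y*z) dy + (-6*x*z - y^2) dz.
Step 2: Apply d again. Using the 1-form formula, the coefficient of dx ∧ dy in d(df) is ∂^2 f/∂x ∂y - ∂^2 f/∂y ∂x = (0) - (0) = 0 (equality of mixed partials for smooth f).
Similarly for dx ∧ dz and dy ∧ dz — all coefficients vanish. So d(df) = 0.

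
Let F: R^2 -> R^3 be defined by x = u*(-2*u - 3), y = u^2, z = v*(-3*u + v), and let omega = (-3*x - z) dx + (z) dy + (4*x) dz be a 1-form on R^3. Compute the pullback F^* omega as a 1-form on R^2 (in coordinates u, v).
F^* omega = (-24*u^3 + 6*u^2*v - 54*u^2 + 6*u*v^2 + 27*u*v - 27*u + 3*v^2) du + (4*u*(6*u^2 - 4*u*v + 9*u - 6*v)) dv

Using F^*(f dg) = (f ∘ F) d(g ∘ F), substitute each coordinate x_i by F_i(u, v) in f_i, and replace dx_i by d F_i = (∂F_i/∂u) du + (∂F_i/∂v) dv.
  For the x component: f_1(F) = 6*u^2 + 3*u*v + 9*u - v^2; d F_1 = (-4*u - 3) du + (0) dv
  For the y component: f_2(F) = v*(-3*u + v); d F_2 = (2*u) du + (0) dv
  For the z component: f_3(F) = 4*u*(-2*u - 3); d F_3 = (-3*v) du + (-3*u + 2*v) dv
Combining and collecting du, dv coefficients:
  coeff of du: -24*u^3 + 6*u^2*v - 54*u^2 + 6*u*v^2 + 27*u*v - 27*u + 3*v^2
  coeff of dv: 4*u*(6*u^2 - 4*u*v + 9*u - 6*v)
F^* omega = (-24*u^3 + 6*u^2*v - 54*u^2 + 6*u*v^2 + 27*u*v - 27*u + 3*v^2) du + (4*u*(6*u^2 - 4*u*v + 9*u - 6*v)) dv.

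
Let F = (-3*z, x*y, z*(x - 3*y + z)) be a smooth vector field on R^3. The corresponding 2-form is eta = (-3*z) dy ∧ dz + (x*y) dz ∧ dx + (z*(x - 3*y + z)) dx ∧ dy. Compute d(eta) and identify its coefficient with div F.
d(eta) = (2*x - 3*y + 2*z) dx ∧ dy ∧ dz; div F = 2*x - 3*y + 2*z

For a 2-form in R^3 of the form above, applying d gives a 3-form with coefficient ∂P/∂x + ∂Q/∂y + ∂R/∂z:
  ∂P/∂x = 0
  ∂Q/∂y = x
  ∂R/∂z = x - 3*y + 2*z
Sum = 2*x - 3*y + 2*z, which is exactly div F.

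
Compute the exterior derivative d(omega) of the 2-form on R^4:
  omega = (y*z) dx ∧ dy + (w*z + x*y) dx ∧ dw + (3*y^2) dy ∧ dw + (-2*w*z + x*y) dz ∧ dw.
d(omega) = (y) dx ∧ dy ∧ dz + (-x) dx ∧ dy ∧ dw + (-w + y) dx ∧ dz ∧ dw + (x) dy ∧ dz ∧ dw

For a 2-form omega = sum_{i<j} g_{ij} dx_i ∧ dx_j, the exterior derivative is
  d(omega) = sum_{i<j} d(g_{ij}) ∧ dx_i ∧ dx_j = sum_{i<j, k} (∂g_{ij}/∂x_k) dx_k ∧ dx_i ∧ dx_j.
Expand each term, using dx_k ∧ dx_i ∧ dx_j = sgn(permutation) dx_{(a)} ∧ dx_{(b)} ∧ dx_{(c)} with (a < b < c) sorted:
  d(y*z) includes (∂/∂z)(y*z) dz = (y) dz, which multiplied by dx ∧ dy gives (y) dx ∧ dy ∧ dz
  d(w*z + x*y) includes (∂/∂y)(w*z + x*y) dy = (x) dy, which multiplied by dx ∧ dw gives (-x) dx ∧ dy ∧ dw
  d(w*z + x*y) includes (∂/∂z)(w*z + x*y) dz = (w) dz, which multiplied by dx ∧ dw gives (-w) dx ∧ dz ∧ dw
  d(-2*w*z + x*y) includes (∂/∂x)(-2*w*z + x*y) dx = (y) dx, which multiplied by dz ∧ dw gives (y) dx ∧ dz ∧ dw
  d(-2*w*z + x*y) includes (∂/∂y)(-2*w*z + x*y) dy = (x) dy, which multiplied by dz ∧ dw gives (x) dy ∧ dz ∧ dw
Collecting like 3-forms: d(omega) = (y) dx ∧ dy ∧ dz + (-x) dx ∧ dy ∧ dw + (-w + y) dx ∧ dz ∧ dw + (x) dy ∧ dz ∧ dw.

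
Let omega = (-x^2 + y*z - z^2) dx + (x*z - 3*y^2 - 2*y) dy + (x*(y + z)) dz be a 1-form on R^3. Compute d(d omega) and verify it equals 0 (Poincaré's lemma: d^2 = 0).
d(d omega) = 0

Step 1: d omega = sum_{i<j} (∂f_j/∂x_i - ∂f_i/∂x_j) dx_i ∧ dx_j:
  coeff of dx ∧ dy: 0
  coeff of dx ∧ dz: 3*z
  coeff of dy ∧ dz: 0
Step 2: Apply d again to each 2-form coefficient. The only possible 3-form in R^3 is dx ∧ dy ∧ dz, with coefficient
  ∂(coeff of dy∧dz)/∂x - ∂(coeff of dx∧dz)/∂y + ∂(coeff of dx∧dy)/∂z
  = ∂/∂x (0) - ∂/∂y (3*z) + ∂/∂z (0).
Each of these terms simplifies to sums of mixed partials that cancel in pairs. The result is 0 (by equality of mixed partials for smooth functions — Schwarz / Clairaut).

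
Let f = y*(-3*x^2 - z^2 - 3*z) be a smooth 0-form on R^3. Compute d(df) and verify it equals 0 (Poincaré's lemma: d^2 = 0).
d(df) = 0

Step 1: df = sum_i (∂f/∂x_i) dx_i = (-6*x*y) dx + (-3*x^2 - z^2 - 3*z) dy + (y*(-2*z - 3)) dz.
Step 2: Apply d again. Using the 1-form formula, the coefficient of dx ∧ dy in d(df) is ∂^2 f/∂x ∂y - ∂^2 f/∂y ∂x = (-6*x) - (-6*x) = 0 (equality of mixed partials for smooth f).
Similarly for dx ∧ dz and dy ∧ dz — all coefficients vanish. So d(df) = 0.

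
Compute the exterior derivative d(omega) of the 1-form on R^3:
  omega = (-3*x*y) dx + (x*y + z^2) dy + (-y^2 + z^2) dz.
d(omega) = (3*x + y) dx ∧ dy + (-2*y - 2*z) dy ∧ dz

For a 1-form omega = sum_i f_i dx_i, the exterior derivative is
  d(omega) = sum_{i < j} (∂f_j/∂x_i - ∂f_i/∂x_j) dx_i ∧ dx_j.
  coefficient of dx ∧ dy: ∂f_2/∂x - ∂f_1/∂y = ∂(x*y + z^2)/∂x - ∂(-3*x*y)/∂y = 3*x + y
  coefficient of dy ∧ dz: ∂f_3/∂y - ∂f_2/∂z = ∂(-y^2 + z^2)/∂y - ∂(x*y + z^2)/∂z = -2*y - 2*z
Assembling: d(omega) = (3*x + y) dx ∧ dy + (-2*y - 2*z) dy ∧ dz.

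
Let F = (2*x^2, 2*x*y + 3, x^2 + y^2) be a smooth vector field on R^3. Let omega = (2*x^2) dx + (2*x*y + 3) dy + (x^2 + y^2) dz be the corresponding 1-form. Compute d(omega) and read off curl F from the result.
d(omega) = (2*y) dy ∧ dz + (-2*x) dz ∧ dx + (2*y) dx ∧ dy; curl F = (2*y, -2*x, 2*y)

d omega = sum_{i<j} (∂f_j/∂x_i - ∂f_i/∂x_j) dx_i ∧ dx_j. Under the identification (dy ∧ dz, dz ∧ dx, dx ∧ dy) ↔ (e_x, e_y, e_z), the coefficients are exactly the components of curl F. Compute:
  ∂R/∂y - ∂Q/∂z = (2*y) - (0) = 2*y
  ∂P/∂z - ∂R/∂x = (0) - (2*x) = -2*x
  ∂Q/∂x - ∂P/∂y = (2*y) - (0) = 2*y.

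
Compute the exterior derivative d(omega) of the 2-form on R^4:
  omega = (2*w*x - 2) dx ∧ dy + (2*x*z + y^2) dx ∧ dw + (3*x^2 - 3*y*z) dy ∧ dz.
d(omega) = (2*x - 2*y) dx ∧ dy ∧ dw + (-2*x) dx ∧ dz ∧ dw + (6*x) dx ∧ dy ∧ dz

For a 2-form omega = sum_{i<j} g_{ij} dx_i ∧ dx_j, the exterior derivative is
  d(omega) = sum_{i<j} d(g_{ij}) ∧ dx_i ∧ dx_j = sum_{i<j, k} (∂g_{ij}/∂x_k) dx_k ∧ dx_i ∧ dx_j.
Expand each term, using dx_k ∧ dx_i ∧ dx_j = sgn(permutation) dx_{(a)} ∧ dx_{(b)} ∧ dx_{(c)} with (a < b < c) sorted:
  d(2*w*x - 2) includes (∂/∂w)(2*w*x - 2) dw = (2*x) dw, which multiplied by dx ∧ dy gives (2*x) dx ∧ dy ∧ dw
  d(2*x*z + y^2) includes (∂/∂y)(2*x*z + y^2) dy = (2*y) dy, which multiplied by dx ∧ dw gives (-2*y) dx ∧ dy ∧ dw
  d(2*x*z + y^2) includes (∂/∂z)(2*x*z + y^2) dz = (2*x) dz, which multiplied by dx ∧ dw gives (-2*x) dx ∧ dz ∧ dw
  d(3*x^2 - 3*y*z) includes (∂/∂x)(3*x^2 - 3*y*z) dx = (6*x) dx, which multiplied by dy ∧ dz gives (6*x) dx ∧ dy ∧ dz
Collecting like 3-forms: d(omega) = (2*x - 2*y) dx ∧ dy ∧ dw + (-2*x) dx ∧ dz ∧ dw + (6*x) dx ∧ dy ∧ dz.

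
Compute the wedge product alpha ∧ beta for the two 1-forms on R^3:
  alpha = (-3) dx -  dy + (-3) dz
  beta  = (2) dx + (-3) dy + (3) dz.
alpha ∧ beta = (11) dx ∧ dy + (-3) dx ∧ dz + (-12) dy ∧ dz

Distribute the wedge, using dx_i ∧ dx_j = -dx_j ∧ dx_i and dx_i ∧ dx_i = 0. For each pair (i, j) with i < j, the coefficient of dx_i ∧ dx_j in alpha ∧ beta is (alpha_i * beta_j - alpha_j * beta_i). Collecting: alpha ∧ beta = (11) dx ∧ dy + (-3) dx ∧ dz + (-12) dy ∧ dz.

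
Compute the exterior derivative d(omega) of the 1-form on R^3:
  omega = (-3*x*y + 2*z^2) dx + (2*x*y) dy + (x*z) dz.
d(omega) = (3*x + 2*y) dx ∧ dy + (-3*z) dx ∧ dz

For a 1-form omega = sum_i f_i dx_i, the exterior derivative is
  d(omega) = sum_{i < j} (∂f_j/∂x_i - ∂f_i/∂x_j) dx_i ∧ dx_j.
  coefficient of dx ∧ dy: ∂f_2/∂x - ∂f_1/∂y = ∂(2*x*y)/∂x - ∂(-3*x*y + 2*z^2)/∂y = 3*x + 2*y
  coefficient of dx ∧ dz: ∂f_3/∂x - ∂f_1/∂z = ∂(x*z)/∂x - ∂(-3*x*y + 2*z^2)/∂z = -3*z
Assembling: d(omega) = (3*x + 2*y) dx ∧ dy + (-3*z) dx ∧ dz.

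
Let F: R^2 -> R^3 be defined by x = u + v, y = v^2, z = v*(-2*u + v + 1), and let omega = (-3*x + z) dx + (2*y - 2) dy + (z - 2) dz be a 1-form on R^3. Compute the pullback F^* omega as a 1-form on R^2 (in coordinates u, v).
F^* omega = (4*u*v^2 - 2*u*v - 3*u - 2*v^3 - v^2 + 2*v) du + (4*u^2*v - 6*u*v^2 - 6*u*v + u + 6*v^3 + 4*v^2 - 9*v - 2) dv

Using F^*(f dg) = (f ∘ F) d(g ∘ F), substitute each coordinate x_i by F_i(u, v) in f_i, and replace dx_i by d F_i = (∂F_i/∂u) du + (∂F_i/∂v) dv.
  For the x component: f_1(F) = -2*u*v - 3*u + v^2 - 2*v; d F_1 = (1) du + (1) dv
  For the y component: f_2(F) = 2*v^2 - 2; d F_2 = (0) du + (2*v) dv
  For the z component: f_3(F) = -2*u*v + v^2 + v - 2; d F_3 = (-2*v) du + (-2*u + 2*v + 1) dv
Combining and collecting du, dv coefficients:
  coeff of du: 4*u*v^2 - 2*u*v - 3*u - 2*v^3 - v^2 + 2*v
  coeff of dv: 4*u^2*v - 6*u*v^2 - 6*u*v + u + 6*v^3 + 4*v^2 - 9*v - 2
F^* omega = (4*u*v^2 - 2*u*v - 3*u - 2*v^3 - v^2 + 2*v) du + (4*u^2*v - 6*u*v^2 - 6*u*v + u + 6*v^3 + 4*v^2 - 9*v - 2) dv.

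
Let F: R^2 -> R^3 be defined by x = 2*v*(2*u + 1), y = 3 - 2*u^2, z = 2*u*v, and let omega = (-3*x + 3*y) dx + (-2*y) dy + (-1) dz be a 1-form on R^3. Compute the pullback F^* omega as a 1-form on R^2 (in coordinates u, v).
F^* omega = (-16*u^3 - 24*u^2*v - 48*u*v^2 + 24*u - 24*v^2 + 34*v) du + (-24*u^3 - 48*u^2*v - 12*u^2 - 48*u*v + 34*u - 12*v + 18) dv

Using F^*(f dg) = (f ∘ F) d(g ∘ F), substitute each coordinate x_i by F_i(u, v) in f_i, and replace dx_i by d F_i = (∂F_i/∂u) du + (∂F_i/∂v) dv.
  For the x component: f_1(F) = -6*u^2 - 12*u*v - 6*v + 9; d F_1 = (4*v) du + (4*u + 2) dv
  For the y component: f_2(F) = 4*u^2 - 6; d F_2 = (-4*u) du + (0) dv
  For the z component: f_3(F) = -1; d F_3 = (2*v) du + (2*u) dv
Combining and collecting du, dv coefficients:
  coeff of du: -16*u^3 - 24*u^2*v - 48*u*v^2 + 24*u - 24*v^2 + 34*v
  coeff of dv: -24*u^3 - 48*u^2*v - 12*u^2 - 48*u*v + 34*u - 12*v + 18
F^* omega = (-16*u^3 - 24*u^2*v - 48*u*v^2 + 24*u - 24*v^2 + 34*v) du + (-24*u^3 - 48*u^2*v - 12*u^2 - 48*u*v + 34*u - 12*v + 18) dv.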